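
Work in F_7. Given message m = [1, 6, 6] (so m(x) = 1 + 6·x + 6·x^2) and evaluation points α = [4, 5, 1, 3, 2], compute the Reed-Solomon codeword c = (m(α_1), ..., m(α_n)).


c = [2, 6, 6, 3, 2]

Message polynomial: m(x) = 1 + 6·x + 6·x^2 (mod 7).
For each evaluation point α_i, compute m(α_i) mod 7:
  α_1 = 4: Horner steps 6 → 2 → 2, so m(4) = 2.
  α_2 = 5: Horner steps 6 → 1 → 6, so m(5) = 6.
  α_3 = 1: Horner steps 6 → 5 → 6, so m(1) = 6.
  α_4 = 3: Horner steps 6 → 3 → 3, so m(3) = 3.
  α_5 = 2: Horner steps 6 → 4 → 2, so m(2) = 2.
Codeword c = [2, 6, 6, 3, 2] ∈ F_7^5.


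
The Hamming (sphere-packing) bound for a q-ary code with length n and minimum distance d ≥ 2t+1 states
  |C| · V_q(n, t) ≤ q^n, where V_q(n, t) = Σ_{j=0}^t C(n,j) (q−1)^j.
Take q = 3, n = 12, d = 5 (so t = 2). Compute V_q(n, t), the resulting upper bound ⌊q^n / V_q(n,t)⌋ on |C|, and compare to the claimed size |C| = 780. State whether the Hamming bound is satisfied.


V_q(n, t) = 289, q^n = 531441, Hamming bound = 1838, |C| = 780 ≤ bound (satisfied).

Step 1: Compute V_q(n, t) = Σ_{j=0}^2 C(n, j) (q−1)^j.
  j = 0: C(12,0)·(2)^0 = 1·1 = 1.
  j = 1: C(12,1)·(2)^1 = 12·2 = 24.
  j = 2: C(12,2)·(2)^2 = 66·4 = 264.
  V_q(n, t) = 1 + 24 + 264 = 289.
Step 2: q^n = 3^12 = 531441.
Step 3: Hamming bound ⌊q^n / V_q(n,t)⌋ = ⌊531441/289⌋ = 1838.
Step 4: Compare |C| = 780 to 1838: satisfied.
The claimed |C| lies below the Hamming bound.


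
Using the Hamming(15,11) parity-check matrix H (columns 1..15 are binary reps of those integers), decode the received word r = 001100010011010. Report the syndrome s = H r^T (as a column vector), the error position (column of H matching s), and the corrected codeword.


s = (0, 1, 1, 0)^T, error position = 6, corrected codeword c = 001101010011010

Compute s = H r^T mod 2 one row at a time:
  s_1 = 1 + 0 + 0 + 1 + 1 + 0 + 1 + 0 = 4 ≡ 0 (mod 2).
  s_2 = 1 + 0 + 0 + 0 + 1 + 0 + 1 + 0 = 3 ≡ 1 (mod 2).
  s_3 = 0 + 1 + 0 + 0 + 0 + 1 + 1 + 0 = 3 ≡ 1 (mod 2).
  s_4 = 0 + 1 + 0 + 0 + 0 + 1 + 0 + 0 = 2 ≡ 0 (mod 2).
s = (0, 1, 1, 0)^T — this equals column 6 of H (binary 0110), so error is at position 6.
Correct: flip bit 6 of r = 001100010011010 to get c = 001101010011010.


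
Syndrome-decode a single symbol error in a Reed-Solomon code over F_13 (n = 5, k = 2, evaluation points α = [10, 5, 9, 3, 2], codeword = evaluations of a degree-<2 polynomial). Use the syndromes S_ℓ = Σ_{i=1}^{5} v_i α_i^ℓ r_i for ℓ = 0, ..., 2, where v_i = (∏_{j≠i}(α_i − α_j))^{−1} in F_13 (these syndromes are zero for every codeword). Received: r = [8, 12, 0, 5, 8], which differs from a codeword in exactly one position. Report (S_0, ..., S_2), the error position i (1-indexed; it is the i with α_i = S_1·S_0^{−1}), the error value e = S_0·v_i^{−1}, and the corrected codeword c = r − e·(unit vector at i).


S = (9, 12, 3), error at position 1, error magnitude e = 11, c = [10, 12, 0, 5, 8].

Step 1: column multipliers v_i = (∏_{j≠i}(α_i − α_j))^{−1} mod 13.
  i = 1 (α = 10): (10−5)(10−9)(10−3)(10−2) = 5·1·7·8 = 280 ≡ 7, so v_1 = 7^{−1} = 2 (mod 13).
  i = 2 (α = 5): (5−10)(5−9)(5−3)(5−2) = (−5)·(−4)·2·3 = 120 ≡ 3, so v_2 = 3^{−1} = 9 (mod 13).
  i = 3 (α = 9): (9−10)(9−5)(9−3)(9−2) = (−1)·4·6·7 = −168 ≡ 1, so v_3 = 1^{−1} = 1 (mod 13).
  i = 4 (α = 3): (3−10)(3−5)(3−9)(3−2) = (−7)·(−2)·(−6)·1 = −84 ≡ 7, so v_4 = 7^{−1} = 2 (mod 13).
  i = 5 (α = 2): (2−10)(2−5)(2−9)(2−3) = (−8)·(−3)·(−7)·(−1) = 168 ≡ 12, so v_5 = 12^{−1} = 12 (mod 13).
  v = [2, 9, 1, 2, 12].
Step 2: syndromes of r = [8, 12, 0, 5, 8] (all sums mod 13).
  S_0 = Σ v_i r_i = 2·8 + 9·12 + 1·0 + 2·5 + 12·8 = 230 ≡ 9.
  S_1 = Σ v_i α_i r_i = 2·10·8 + 9·5·12 + 1·9·0 + 2·3·5 + 12·2·8 = 922 ≡ 12.
  α_i^2 mod 13 = [9, 12, 3, 9, 4].
  S_2 = Σ v_i α_i^2 r_i = 2·9·8 + 9·12·12 + 1·3·0 + 2·9·5 + 12·4·8 = 1914 ≡ 3.
  S = (9, 12, 3) ≠ 0, so r is not a codeword (an error is present).
Step 3: locate the error. For a single error e at position i, S_ℓ = v_i·e·α_i^ℓ, so α_err = S_1/S_0.
  S_0^{−1} = 9^{−1} = 3 (mod 13), so α_err = 12·3 = 36 ≡ 10 = α_1. Error position i = 1.
  Consistency check: S_2/S_1 = 3·12 = 36 ≡ 10 = α_err ✓ (single-error assumption holds).
Step 4: error magnitude e = S_0/v_1 = S_0·∏_{j≠1}(α_1 − α_j) = 9·7 = 63 ≡ 11 (mod 13).
Step 5: correct position 1: c_1 = r_1 − e = 8 − 11 ≡ 10 (mod 13). Hence c = [10, 12, 0, 5, 8].
  Check: interpolating c through the α_i gives m(x) = 1 + 10·x (degree < 2) with m(α_i) = c_i for every i, so c is indeed a codeword.


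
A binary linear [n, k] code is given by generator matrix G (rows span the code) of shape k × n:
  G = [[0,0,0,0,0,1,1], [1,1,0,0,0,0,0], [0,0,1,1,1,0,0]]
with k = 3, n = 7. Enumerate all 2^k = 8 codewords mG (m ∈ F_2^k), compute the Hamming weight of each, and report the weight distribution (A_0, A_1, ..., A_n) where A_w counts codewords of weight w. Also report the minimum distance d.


Weight distribution: A_0 = 1, A_2 = 2, A_3 = 1, A_4 = 1, A_5 = 2, A_7 = 1. Minimum distance d = 2.

Enumerate all 2^3 = 8 messages m ∈ F_2^3.
For each, compute codeword c = mG in F_2^7, then tally its weight.
  m = 000 → c = 0000000, weight = 0.
  m = 100 → c = 0000011, weight = 2.
  m = 010 → c = 1100000, weight = 2.
  m = 110 → c = 1100011, weight = 4.
  m = 001 → c = 0011100, weight = 3.
  m = 101 → c = 0011111, weight = 5.
  m = 011 → c = 1111100, weight = 5.
  m = 111 → c = 1111111, weight = 7.
Tally weights:
  weight 0: 1 codewords.
  weight 2: 2 codewords.
  weight 3: 1 codewords.
  weight 4: 1 codewords.
  weight 5: 2 codewords.
  weight 7: 1 codewords.
Minimum distance d = smallest w > 0 with A_w > 0 = 2.
Sanity: Σ A_w = 8 = 2^3 = 8 ✓.


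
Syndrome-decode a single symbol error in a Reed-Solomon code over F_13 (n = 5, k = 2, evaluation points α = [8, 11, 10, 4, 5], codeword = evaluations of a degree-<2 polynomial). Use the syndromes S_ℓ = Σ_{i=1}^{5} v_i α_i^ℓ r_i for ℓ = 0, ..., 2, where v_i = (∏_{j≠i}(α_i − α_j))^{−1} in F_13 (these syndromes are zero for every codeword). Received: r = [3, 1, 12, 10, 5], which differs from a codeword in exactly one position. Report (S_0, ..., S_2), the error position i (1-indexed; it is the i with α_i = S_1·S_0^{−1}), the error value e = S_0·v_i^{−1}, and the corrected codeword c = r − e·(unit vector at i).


S = (9, 12, 3), error at position 3, error magnitude e = 6, c = [3, 1, 6, 10, 5].

Step 1: column multipliers v_i = (∏_{j≠i}(α_i − α_j))^{−1} mod 13.
  i = 1 (α = 8): (8−11)(8−10)(8−4)(8−5) = (−3)·(−2)·4·3 = 72 ≡ 7, so v_1 = 7^{−1} = 2 (mod 13).
  i = 2 (α = 11): (11−8)(11−10)(11−4)(11−5) = 3·1·7·6 = 126 ≡ 9, so v_2 = 9^{−1} = 3 (mod 13).
  i = 3 (α = 10): (10−8)(10−11)(10−4)(10−5) = 2·(−1)·6·5 = −60 ≡ 5, so v_3 = 5^{−1} = 8 (mod 13).
  i = 4 (α = 4): (4−8)(4−11)(4−10)(4−5) = (−4)·(−7)·(−6)·(−1) = 168 ≡ 12, so v_4 = 12^{−1} = 12 (mod 13).
  i = 5 (α = 5): (5−8)(5−11)(5−10)(5−4) = (−3)·(−6)·(−5)·1 = −90 ≡ 1, so v_5 = 1^{−1} = 1 (mod 13).
  v = [2, 3, 8, 12, 1].
Step 2: syndromes of r = [3, 1, 12, 10, 5] (all sums mod 13).
  S_0 = Σ v_i r_i = 2·3 + 3·1 + 8·12 + 12·10 + 1·5 = 230 ≡ 9.
  S_1 = Σ v_i α_i r_i = 2·8·3 + 3·11·1 + 8·10·12 + 12·4·10 + 1·5·5 = 1546 ≡ 12.
  α_i^2 mod 13 = [12, 4, 9, 3, 12].
  S_2 = Σ v_i α_i^2 r_i = 2·12·3 + 3·4·1 + 8·9·12 + 12·3·10 + 1·12·5 = 1368 ≡ 3.
  S = (9, 12, 3) ≠ 0, so r is not a codeword (an error is present).
Step 3: locate the error. For a single error e at position i, S_ℓ = v_i·e·α_i^ℓ, so α_err = S_1/S_0.
  S_0^{−1} = 9^{−1} = 3 (mod 13), so α_err = 12·3 = 36 ≡ 10 = α_3. Error position i = 3.
  Consistency check: S_2/S_1 = 3·12 = 36 ≡ 10 = α_err ✓ (single-error assumption holds).
Step 4: error magnitude e = S_0/v_3 = S_0·∏_{j≠3}(α_3 − α_j) = 9·5 = 45 ≡ 6 (mod 13).
Step 5: correct position 3: c_3 = r_3 − e = 12 − 6 ≡ 6 (mod 13). Hence c = [3, 1, 6, 10, 5].
  Check: interpolating c through the α_i gives m(x) = 4 + 8·x (degree < 2) with m(α_i) = c_i for every i, so c is indeed a codeword.


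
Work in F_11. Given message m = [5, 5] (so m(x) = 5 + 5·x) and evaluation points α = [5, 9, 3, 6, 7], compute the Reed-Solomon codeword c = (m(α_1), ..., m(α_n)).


c = [8, 6, 9, 2, 7]

Message polynomial: m(x) = 5 + 5·x (mod 11).
For each evaluation point α_i, compute m(α_i) mod 11:
  α_1 = 5: Horner steps 5 → 8, so m(5) = 8.
  α_2 = 9: Horner steps 5 → 6, so m(9) = 6.
  α_3 = 3: Horner steps 5 → 9, so m(3) = 9.
  α_4 = 6: Horner steps 5 → 2, so m(6) = 2.
  α_5 = 7: Horner steps 5 → 7, so m(7) = 7.
Codeword c = [8, 6, 9, 2, 7] ∈ F_11^5.


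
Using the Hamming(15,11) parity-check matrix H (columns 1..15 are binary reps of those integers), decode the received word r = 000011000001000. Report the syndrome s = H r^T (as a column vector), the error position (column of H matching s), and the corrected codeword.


s = (1, 1, 1, 1)^T, error position = 15, corrected codeword c = 000011000001001

Compute s = H r^T mod 2 one row at a time:
  s_1 = 0 + 0 + 0 + 0 + 1 + 0 + 0 + 0 = 1 ≡ 1 (mod 2).
  s_2 = 0 + 1 + 1 + 0 + 1 + 0 + 0 + 0 = 3 ≡ 1 (mod 2).
  s_3 = 0 + 0 + 1 + 0 + 0 + 0 + 0 + 0 = 1 ≡ 1 (mod 2).
  s_4 = 0 + 0 + 1 + 0 + 0 + 0 + 0 + 0 = 1 ≡ 1 (mod 2).
s = (1, 1, 1, 1)^T — this equals column 15 of H (binary 1111), so error is at position 15.
Correct: flip bit 15 of r = 000011000001000 to get c = 000011000001001.


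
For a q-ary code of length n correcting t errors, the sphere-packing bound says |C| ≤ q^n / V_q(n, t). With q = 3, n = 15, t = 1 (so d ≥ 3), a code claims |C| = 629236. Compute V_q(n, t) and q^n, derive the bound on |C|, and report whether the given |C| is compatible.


V_q(n, t) = 31, q^n = 14348907, Hamming bound = 462867, |C| = 629236 > bound (violated).

Step 1: Compute V_q(n, t) = Σ_{j=0}^1 C(n, j) (q−1)^j.
  j = 0: C(15,0)·(2)^0 = 1·1 = 1.
  j = 1: C(15,1)·(2)^1 = 15·2 = 30.
  V_q(n, t) = 1 + 30 = 31.
Step 2: q^n = 3^15 = 14348907.
Step 3: Hamming bound ⌊q^n / V_q(n,t)⌋ = ⌊14348907/31⌋ = 462867.
Step 4: Compare |C| = 629236 to 462867: violated.
The claimed |C| lies above the Hamming bound, so no 3-ary code of length 15 with d ≥ 3 can have 629236 codewords.


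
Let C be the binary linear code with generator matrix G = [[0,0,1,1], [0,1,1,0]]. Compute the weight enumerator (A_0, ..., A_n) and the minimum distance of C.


Weight distribution: A_0 = 1, A_2 = 3. Minimum distance d = 2.

Enumerate all 2^2 = 4 messages m ∈ F_2^2.
For each, compute codeword c = mG in F_2^4, then tally its weight.
  m = 00 → c = 0000, weight = 0.
  m = 10 → c = 0011, weight = 2.
  m = 01 → c = 0110, weight = 2.
  m = 11 → c = 0101, weight = 2.
Tally weights:
  weight 0: 1 codewords.
  weight 2: 3 codewords.
Minimum distance d = smallest w > 0 with A_w > 0 = 2.
Sanity: Σ A_w = 4 = 2^2 = 4 ✓.


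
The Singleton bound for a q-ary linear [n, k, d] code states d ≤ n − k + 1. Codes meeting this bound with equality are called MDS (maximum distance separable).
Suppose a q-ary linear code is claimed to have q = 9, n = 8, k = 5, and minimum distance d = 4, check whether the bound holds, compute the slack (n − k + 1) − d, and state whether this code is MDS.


Singleton RHS = n − k + 1 = 4, slack = 0, bound satisfied, MDS.

Singleton bound: d ≤ n − k + 1.
Here n = 8, k = 5, so n − k + 1 = 4.
Given d = 4, check d ≤ 4: YES.
Slack = (n − k + 1) − d = 0.
The code is MDS (slack = 0).
Description: the claimed parameters are [8, 5, 4]_9; such a code would be MDS (meets Singleton bound).


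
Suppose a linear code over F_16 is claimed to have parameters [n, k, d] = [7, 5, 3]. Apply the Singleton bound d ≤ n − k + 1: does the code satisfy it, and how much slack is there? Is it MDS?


Singleton RHS = n − k + 1 = 3, slack = 0, bound satisfied, MDS.

Singleton bound: d ≤ n − k + 1.
Here n = 7, k = 5, so n − k + 1 = 3.
Given d = 3, check d ≤ 3: YES.
Slack = (n − k + 1) − d = 0.
The code is MDS (slack = 0).
Description: the claimed parameters are [7, 5, 3]_16; such a code would be MDS (meets Singleton bound).


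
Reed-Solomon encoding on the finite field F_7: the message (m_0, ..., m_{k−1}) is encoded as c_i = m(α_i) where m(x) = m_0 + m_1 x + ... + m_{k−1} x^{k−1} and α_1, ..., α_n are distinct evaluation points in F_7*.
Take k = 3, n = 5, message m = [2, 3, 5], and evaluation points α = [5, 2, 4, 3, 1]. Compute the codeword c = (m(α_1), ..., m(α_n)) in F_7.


c = [2, 0, 3, 0, 3]

Message polynomial: m(x) = 2 + 3·x + 5·x^2 (mod 7).
For each evaluation point α_i, compute m(α_i) mod 7:
  α_1 = 5: Horner steps 5 → 0 → 2, so m(5) = 2.
  α_2 = 2: Horner steps 5 → 6 → 0, so m(2) = 0.
  α_3 = 4: Horner steps 5 → 2 → 3, so m(4) = 3.
  α_4 = 3: Horner steps 5 → 4 → 0, so m(3) = 0.
  α_5 = 1: Horner steps 5 → 1 → 3, so m(1) = 3.
Codeword c = [2, 0, 3, 0, 3] ∈ F_7^5.


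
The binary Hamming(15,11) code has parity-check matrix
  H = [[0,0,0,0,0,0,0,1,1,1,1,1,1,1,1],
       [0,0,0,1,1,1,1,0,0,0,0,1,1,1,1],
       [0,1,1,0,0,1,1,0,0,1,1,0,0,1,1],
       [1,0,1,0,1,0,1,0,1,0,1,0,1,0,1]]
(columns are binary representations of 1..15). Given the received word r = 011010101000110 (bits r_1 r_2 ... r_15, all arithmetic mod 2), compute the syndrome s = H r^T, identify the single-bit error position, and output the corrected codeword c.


s = (1, 0, 0, 1)^T, error position = 9, corrected codeword c = 011010100000110

Compute s = H r^T mod 2 one row at a time:
  s_1 = 0 + 1 + 0 + 0 + 0 + 1 + 1 + 0 = 3 ≡ 1 (mod 2).
  s_2 = 0 + 1 + 0 + 1 + 0 + 1 + 1 + 0 = 4 ≡ 0 (mod 2).
  s_3 = 1 + 1 + 0 + 1 + 0 + 0 + 1 + 0 = 4 ≡ 0 (mod 2).
  s_4 = 0 + 1 + 1 + 1 + 1 + 0 + 1 + 0 = 5 ≡ 1 (mod 2).
s = (1, 0, 0, 1)^T — this equals column 9 of H (binary 1001), so error is at position 9.
Correct: flip bit 9 of r = 011010101000110 to get c = 011010100000110.


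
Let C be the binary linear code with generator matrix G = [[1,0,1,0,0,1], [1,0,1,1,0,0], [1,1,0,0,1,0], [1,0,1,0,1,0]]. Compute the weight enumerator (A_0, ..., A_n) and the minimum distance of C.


Weight distribution: A_0 = 1, A_2 = 4, A_3 = 6, A_4 = 3, A_5 = 2. Minimum distance d = 2.

Enumerate all 2^4 = 16 messages m ∈ F_2^4.
For each, compute codeword c = mG in F_2^6, then tally its weight.
  m = 0000 → c = 000000, weight = 0.
  m = 1000 → c = 101001, weight = 3.
  m = 0100 → c = 101100, weight = 3.
  m = 1100 → c = 000101, weight = 2.
  m = 0010 → c = 110010, weight = 3.
  m = 1010 → c = 011011, weight = 4.
  m = 0110 → c = 011110, weight = 4.
  m = 1110 → c = 110111, weight = 5.
  m = 0001 → c = 101010, weight = 3.
  m = 1001 → c = 000011, weight = 2.
  m = 0101 → c = 000110, weight = 2.
  m = 1101 → c = 101111, weight = 5.
  m = 0011 → c = 011000, weight = 2.
  m = 1011 → c = 110001, weight = 3.
  m = 0111 → c = 110100, weight = 3.
  m = 1111 → c = 011101, weight = 4.
Tally weights:
  weight 0: 1 codewords.
  weight 2: 4 codewords.
  weight 3: 6 codewords.
  weight 4: 3 codewords.
  weight 5: 2 codewords.
Minimum distance d = smallest w > 0 with A_w > 0 = 2.
Sanity: Σ A_w = 16 = 2^4 = 16 ✓.


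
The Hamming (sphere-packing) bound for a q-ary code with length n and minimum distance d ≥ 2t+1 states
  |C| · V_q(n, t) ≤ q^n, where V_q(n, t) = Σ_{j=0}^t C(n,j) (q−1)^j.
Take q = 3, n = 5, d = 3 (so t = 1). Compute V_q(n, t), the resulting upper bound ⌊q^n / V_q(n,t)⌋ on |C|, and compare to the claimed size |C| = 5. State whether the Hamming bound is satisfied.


V_q(n, t) = 11, q^n = 243, Hamming bound = 22, |C| = 5 ≤ bound (satisfied).

Step 1: Compute V_q(n, t) = Σ_{j=0}^1 C(n, j) (q−1)^j.
  j = 0: C(5,0)·(2)^0 = 1·1 = 1.
  j = 1: C(5,1)·(2)^1 = 5·2 = 10.
  V_q(n, t) = 1 + 10 = 11.
Step 2: q^n = 3^5 = 243.
Step 3: Hamming bound ⌊q^n / V_q(n,t)⌋ = ⌊243/11⌋ = 22.
Step 4: Compare |C| = 5 to 22: satisfied.
The claimed |C| lies below the Hamming bound.


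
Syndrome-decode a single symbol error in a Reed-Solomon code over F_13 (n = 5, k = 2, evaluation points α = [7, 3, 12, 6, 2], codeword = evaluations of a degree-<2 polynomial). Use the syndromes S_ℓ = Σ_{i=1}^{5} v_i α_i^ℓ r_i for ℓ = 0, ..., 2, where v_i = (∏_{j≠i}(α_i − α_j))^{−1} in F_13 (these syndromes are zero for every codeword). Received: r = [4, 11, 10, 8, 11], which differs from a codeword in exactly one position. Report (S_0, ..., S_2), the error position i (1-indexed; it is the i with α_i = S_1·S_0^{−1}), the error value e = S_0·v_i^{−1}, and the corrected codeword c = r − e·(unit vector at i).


S = (12, 10, 4), error at position 2, error magnitude e = 4, c = [4, 7, 10, 8, 11].

Step 1: column multipliers v_i = (∏_{j≠i}(α_i − α_j))^{−1} mod 13.
  i = 1 (α = 7): (7−3)(7−12)(7−6)(7−2) = 4·(−5)·1·5 = −100 ≡ 4, so v_1 = 4^{−1} = 10 (mod 13).
  i = 2 (α = 3): (3−7)(3−12)(3−6)(3−2) = (−4)·(−9)·(−3)·1 = −108 ≡ 9, so v_2 = 9^{−1} = 3 (mod 13).
  i = 3 (α = 12): (12−7)(12−3)(12−6)(12−2) = 5·9·6·10 = 2700 ≡ 9, so v_3 = 9^{−1} = 3 (mod 13).
  i = 4 (α = 6): (6−7)(6−3)(6−12)(6−2) = (−1)·3·(−6)·4 = 72 ≡ 7, so v_4 = 7^{−1} = 2 (mod 13).
  i = 5 (α = 2): (2−7)(2−3)(2−12)(2−6) = (−5)·(−1)·(−10)·(−4) = 200 ≡ 5, so v_5 = 5^{−1} = 8 (mod 13).
  v = [10, 3, 3, 2, 8].
Step 2: syndromes of r = [4, 11, 10, 8, 11] (all sums mod 13).
  S_0 = Σ v_i r_i = 10·4 + 3·11 + 3·10 + 2·8 + 8·11 = 207 ≡ 12.
  S_1 = Σ v_i α_i r_i = 10·7·4 + 3·3·11 + 3·12·10 + 2·6·8 + 8·2·11 = 1011 ≡ 10.
  α_i^2 mod 13 = [10, 9, 1, 10, 4].
  S_2 = Σ v_i α_i^2 r_i = 10·10·4 + 3·9·11 + 3·1·10 + 2·10·8 + 8·4·11 = 1239 ≡ 4.
  S = (12, 10, 4) ≠ 0, so r is not a codeword (an error is present).
Step 3: locate the error. For a single error e at position i, S_ℓ = v_i·e·α_i^ℓ, so α_err = S_1/S_0.
  S_0^{−1} = 12^{−1} = 12 (mod 13), so α_err = 10·12 = 120 ≡ 3 = α_2. Error position i = 2.
  Consistency check: S_2/S_1 = 4·4 = 16 ≡ 3 = α_err ✓ (single-error assumption holds).
Step 4: error magnitude e = S_0/v_2 = S_0·∏_{j≠2}(α_2 − α_j) = 12·9 = 108 ≡ 4 (mod 13).
Step 5: correct position 2: c_2 = r_2 − e = 11 − 4 ≡ 7 (mod 13). Hence c = [4, 7, 10, 8, 11].
  Check: interpolating c through the α_i gives m(x) = 6 + 9·x (degree < 2) with m(α_i) = c_i for every i, so c is indeed a codeword.


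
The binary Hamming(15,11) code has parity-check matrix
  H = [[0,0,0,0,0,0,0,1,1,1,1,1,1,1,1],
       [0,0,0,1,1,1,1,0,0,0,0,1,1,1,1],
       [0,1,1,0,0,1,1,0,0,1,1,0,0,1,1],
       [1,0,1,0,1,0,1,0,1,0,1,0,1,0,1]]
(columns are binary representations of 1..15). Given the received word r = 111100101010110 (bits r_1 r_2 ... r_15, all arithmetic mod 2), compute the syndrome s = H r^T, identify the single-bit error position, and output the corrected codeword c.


s = (0, 0, 1, 0)^T, error position = 2, corrected codeword c = 101100101010110

Compute s = H r^T mod 2 one row at a time:
  s_1 = 0 + 1 + 0 + 1 + 0 + 1 + 1 + 0 = 4 ≡ 0 (mod 2).
  s_2 = 1 + 0 + 0 + 1 + 0 + 1 + 1 + 0 = 4 ≡ 0 (mod 2).
  s_3 = 1 + 1 + 0 + 1 + 0 + 1 + 1 + 0 = 5 ≡ 1 (mod 2).
  s_4 = 1 + 1 + 0 + 1 + 1 + 1 + 1 + 0 = 6 ≡ 0 (mod 2).
s = (0, 0, 1, 0)^T — this equals column 2 of H (binary 0010), so error is at position 2.
Correct: flip bit 2 of r = 111100101010110 to get c = 101100101010110.


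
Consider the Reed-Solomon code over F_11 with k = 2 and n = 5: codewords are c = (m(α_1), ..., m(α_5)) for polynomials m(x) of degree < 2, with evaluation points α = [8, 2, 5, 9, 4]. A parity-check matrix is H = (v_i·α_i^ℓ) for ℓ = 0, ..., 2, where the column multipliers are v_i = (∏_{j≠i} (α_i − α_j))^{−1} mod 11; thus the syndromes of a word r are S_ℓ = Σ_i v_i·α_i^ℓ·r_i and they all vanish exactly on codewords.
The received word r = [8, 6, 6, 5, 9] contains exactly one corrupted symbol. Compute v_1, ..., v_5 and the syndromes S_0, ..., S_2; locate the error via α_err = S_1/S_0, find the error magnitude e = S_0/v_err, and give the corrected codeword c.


S = (9, 7, 3), error at position 2, error magnitude e = 2, c = [8, 4, 6, 5, 9].

Step 1: column multipliers v_i = (∏_{j≠i}(α_i − α_j))^{−1} mod 11.
  i = 1 (α = 8): (8−2)(8−5)(8−9)(8−4) = 6·3·(−1)·4 = −72 ≡ 5, so v_1 = 5^{−1} = 9 (mod 11).
  i = 2 (α = 2): (2−8)(2−5)(2−9)(2−4) = (−6)·(−3)·(−7)·(−2) = 252 ≡ 10, so v_2 = 10^{−1} = 10 (mod 11).
  i = 3 (α = 5): (5−8)(5−2)(5−9)(5−4) = (−3)·3·(−4)·1 = 36 ≡ 3, so v_3 = 3^{−1} = 4 (mod 11).
  i = 4 (α = 9): (9−8)(9−2)(9−5)(9−4) = 1·7·4·5 = 140 ≡ 8, so v_4 = 8^{−1} = 7 (mod 11).
  i = 5 (α = 4): (4−8)(4−2)(4−5)(4−9) = (−4)·2·(−1)·(−5) = −40 ≡ 4, so v_5 = 4^{−1} = 3 (mod 11).
  v = [9, 10, 4, 7, 3].
Step 2: syndromes of r = [8, 6, 6, 5, 9] (all sums mod 11).
  S_0 = Σ v_i r_i = 9·8 + 10·6 + 4·6 + 7·5 + 3·9 = 218 ≡ 9.
  S_1 = Σ v_i α_i r_i = 9·8·8 + 10·2·6 + 4·5·6 + 7·9·5 + 3·4·9 = 1239 ≡ 7.
  α_i^2 mod 11 = [9, 4, 3, 4, 5].
  S_2 = Σ v_i α_i^2 r_i = 9·9·8 + 10·4·6 + 4·3·6 + 7·4·5 + 3·5·9 = 1235 ≡ 3.
  S = (9, 7, 3) ≠ 0, so r is not a codeword (an error is present).
Step 3: locate the error. For a single error e at position i, S_ℓ = v_i·e·α_i^ℓ, so α_err = S_1/S_0.
  S_0^{−1} = 9^{−1} = 5 (mod 11), so α_err = 7·5 = 35 ≡ 2 = α_2. Error position i = 2.
  Consistency check: S_2/S_1 = 3·8 = 24 ≡ 2 = α_err ✓ (single-error assumption holds).
Step 4: error magnitude e = S_0/v_2 = S_0·∏_{j≠2}(α_2 − α_j) = 9·10 = 90 ≡ 2 (mod 11).
Step 5: correct position 2: c_2 = r_2 − e = 6 − 2 ≡ 4 (mod 11). Hence c = [8, 4, 6, 5, 9].
  Check: interpolating c through the α_i gives m(x) = 10 + 8·x (degree < 2) with m(α_i) = c_i for every i, so c is indeed a codeword.


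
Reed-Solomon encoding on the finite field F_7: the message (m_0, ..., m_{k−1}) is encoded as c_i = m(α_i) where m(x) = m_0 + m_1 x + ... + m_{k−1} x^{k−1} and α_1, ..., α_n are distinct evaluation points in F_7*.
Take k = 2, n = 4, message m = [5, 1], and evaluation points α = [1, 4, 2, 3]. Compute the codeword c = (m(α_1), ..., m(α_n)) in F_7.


c = [6, 2, 0, 1]

Message polynomial: m(x) = 5 + 1·x (mod 7).
For each evaluation point α_i, compute m(α_i) mod 7:
  α_1 = 1: Horner steps 1 → 6, so m(1) = 6.
  α_2 = 4: Horner steps 1 → 2, so m(4) = 2.
  α_3 = 2: Horner steps 1 → 0, so m(2) = 0.
  α_4 = 3: Horner steps 1 → 1, so m(3) = 1.
Codeword c = [6, 2, 0, 1] ∈ F_7^4.


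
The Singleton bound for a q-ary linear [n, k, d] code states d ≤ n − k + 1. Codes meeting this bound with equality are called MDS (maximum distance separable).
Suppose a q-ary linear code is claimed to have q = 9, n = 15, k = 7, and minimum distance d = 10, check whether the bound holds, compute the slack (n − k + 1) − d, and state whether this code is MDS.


Singleton RHS = n − k + 1 = 9, slack = -1, bound violated (no such code; not MDS).

Singleton bound: d ≤ n − k + 1.
Here n = 15, k = 7, so n − k + 1 = 9.
Given d = 10, check d ≤ 9: NO.
Slack = (n − k + 1) − d = -1.
The slack is negative: d = 10 exceeds n − k + 1 = 9 by 1, so the Singleton bound is violated and no linear [15, 7, 10]_9 code can exist. In particular it is not MDS (MDS requires d = n − k + 1 exactly).
Description: the claimed parameters are [15, 7, 10]_9; such a code would be impossible (violates the Singleton bound).


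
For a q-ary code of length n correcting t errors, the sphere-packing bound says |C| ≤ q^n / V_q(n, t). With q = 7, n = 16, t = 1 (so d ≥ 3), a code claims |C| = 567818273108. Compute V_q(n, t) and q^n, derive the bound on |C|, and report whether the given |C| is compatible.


V_q(n, t) = 97, q^n = 33232930569601, Hamming bound = 342607531645, |C| = 567818273108 > bound (violated).

Step 1: Compute V_q(n, t) = Σ_{j=0}^1 C(n, j) (q−1)^j.
  j = 0: C(16,0)·(6)^0 = 1·1 = 1.
  j = 1: C(16,1)·(6)^1 = 16·6 = 96.
  V_q(n, t) = 1 + 96 = 97.
Step 2: q^n = 7^16 = 33232930569601.
Step 3: Hamming bound ⌊q^n / V_q(n,t)⌋ = ⌊33232930569601/97⌋ = 342607531645.
Step 4: Compare |C| = 567818273108 to 342607531645: violated.
The claimed |C| lies above the Hamming bound, so no 7-ary code of length 16 with d ≥ 3 can have 567818273108 codewords.


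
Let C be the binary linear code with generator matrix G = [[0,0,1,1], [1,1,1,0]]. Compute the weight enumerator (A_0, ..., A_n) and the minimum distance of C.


Weight distribution: A_0 = 1, A_2 = 1, A_3 = 2. Minimum distance d = 2.

Enumerate all 2^2 = 4 messages m ∈ F_2^2.
For each, compute codeword c = mG in F_2^4, then tally its weight.
  m = 00 → c = 0000, weight = 0.
  m = 10 → c = 0011, weight = 2.
  m = 01 → c = 1110, weight = 3.
  m = 11 → c = 1101, weight = 3.
Tally weights:
  weight 0: 1 codewords.
  weight 2: 1 codewords.
  weight 3: 2 codewords.
Minimum distance d = smallest w > 0 with A_w > 0 = 2.
Sanity: Σ A_w = 4 = 2^2 = 4 ✓.


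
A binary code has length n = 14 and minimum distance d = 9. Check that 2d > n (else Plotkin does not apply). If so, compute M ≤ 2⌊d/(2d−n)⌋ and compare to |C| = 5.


Plotkin bound M ≤ 4; given |C| = 5 > bound (violated).

Check applicability: 2d = 18, n = 14.
2d − n = 4 > 0, so Plotkin applies.
Compute d/(2d−n) = 9/4 ≈ 2.2500.
⌊d/(2d−n)⌋ = 2.
Plotkin bound: M ≤ 2·2 = 4.
Given |C| = 5, check: VIOLATED.
This |C| is above the Plotkin bound, so no binary code with n = 14, d = 9 and 5 codewords exists.


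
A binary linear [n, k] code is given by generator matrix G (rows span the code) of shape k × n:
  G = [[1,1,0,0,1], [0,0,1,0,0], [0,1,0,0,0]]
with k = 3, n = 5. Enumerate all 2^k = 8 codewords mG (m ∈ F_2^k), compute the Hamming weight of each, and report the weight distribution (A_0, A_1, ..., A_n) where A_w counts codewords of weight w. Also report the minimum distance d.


Weight distribution: A_0 = 1, A_1 = 2, A_2 = 2, A_3 = 2, A_4 = 1. Minimum distance d = 1.

Enumerate all 2^3 = 8 messages m ∈ F_2^3.
For each, compute codeword c = mG in F_2^5, then tally its weight.
  m = 000 → c = 00000, weight = 0.
  m = 100 → c = 11001, weight = 3.
  m = 010 → c = 00100, weight = 1.
  m = 110 → c = 11101, weight = 4.
  m = 001 → c = 01000, weight = 1.
  m = 101 → c = 10001, weight = 2.
  m = 011 → c = 01100, weight = 2.
  m = 111 → c = 10101, weight = 3.
Tally weights:
  weight 0: 1 codewords.
  weight 1: 2 codewords.
  weight 2: 2 codewords.
  weight 3: 2 codewords.
  weight 4: 1 codewords.
Minimum distance d = smallest w > 0 with A_w > 0 = 1.
Sanity: Σ A_w = 8 = 2^3 = 8 ✓.


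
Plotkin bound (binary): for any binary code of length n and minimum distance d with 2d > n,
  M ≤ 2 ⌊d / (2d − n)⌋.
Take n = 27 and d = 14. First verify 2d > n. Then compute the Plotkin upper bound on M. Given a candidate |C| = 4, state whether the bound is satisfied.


Plotkin bound M ≤ 28; given |C| = 4 ≤ bound (satisfied).

Check applicability: 2d = 28, n = 27.
2d − n = 1 > 0, so Plotkin applies.
Compute d/(2d−n) = 14/1 ≈ 14.0000.
⌊d/(2d−n)⌋ = 14.
Plotkin bound: M ≤ 2·14 = 28.
Given |C| = 4, check: satisfied.
This |C| is below the Plotkin bound.


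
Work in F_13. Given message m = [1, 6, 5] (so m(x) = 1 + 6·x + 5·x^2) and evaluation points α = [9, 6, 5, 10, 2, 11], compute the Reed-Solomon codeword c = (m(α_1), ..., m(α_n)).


c = [5, 9, 0, 2, 7, 9]

Message polynomial: m(x) = 1 + 6·x + 5·x^2 (mod 13).
For each evaluation point α_i, compute m(α_i) mod 13:
  α_1 = 9: Horner steps 5 → 12 → 5, so m(9) = 5.
  α_2 = 6: Horner steps 5 → 10 → 9, so m(6) = 9.
  α_3 = 5: Horner steps 5 → 5 → 0, so m(5) = 0.
  α_4 = 10: Horner steps 5 → 4 → 2, so m(10) = 2.
  α_5 = 2: Horner steps 5 → 3 → 7, so m(2) = 7.
  α_6 = 11: Horner steps 5 → 9 → 9, so m(11) = 9.
Codeword c = [5, 9, 0, 2, 7, 9] ∈ F_13^6.


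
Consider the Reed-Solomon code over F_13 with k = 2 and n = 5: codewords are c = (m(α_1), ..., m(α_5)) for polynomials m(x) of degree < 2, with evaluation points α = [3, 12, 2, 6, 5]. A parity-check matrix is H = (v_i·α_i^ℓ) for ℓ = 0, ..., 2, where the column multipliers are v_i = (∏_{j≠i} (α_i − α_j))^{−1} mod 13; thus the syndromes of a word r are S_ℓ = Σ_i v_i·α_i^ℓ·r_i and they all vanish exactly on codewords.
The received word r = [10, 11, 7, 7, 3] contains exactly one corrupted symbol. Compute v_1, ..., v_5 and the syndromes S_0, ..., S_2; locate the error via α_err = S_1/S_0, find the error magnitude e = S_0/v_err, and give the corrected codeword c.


S = (11, 1, 6), error at position 4, error magnitude e = 1, c = [10, 11, 7, 6, 3].

Step 1: column multipliers v_i = (∏_{j≠i}(α_i − α_j))^{−1} mod 13.
  i = 1 (α = 3): (3−12)(3−2)(3−6)(3−5) = (−9)·1·(−3)·(−2) = −54 ≡ 11, so v_1 = 11^{−1} = 6 (mod 13).
  i = 2 (α = 12): (12−3)(12−2)(12−6)(12−5) = 9·10·6·7 = 3780 ≡ 10, so v_2 = 10^{−1} = 4 (mod 13).
  i = 3 (α = 2): (2−3)(2−12)(2−6)(2−5) = (−1)·(−10)·(−4)·(−3) = 120 ≡ 3, so v_3 = 3^{−1} = 9 (mod 13).
  i = 4 (α = 6): (6−3)(6−12)(6−2)(6−5) = 3·(−6)·4·1 = −72 ≡ 6, so v_4 = 6^{−1} = 11 (mod 13).
  i = 5 (α = 5): (5−3)(5−12)(5−2)(5−6) = 2·(−7)·3·(−1) = 42 ≡ 3, so v_5 = 3^{−1} = 9 (mod 13).
  v = [6, 4, 9, 11, 9].
Step 2: syndromes of r = [10, 11, 7, 7, 3] (all sums mod 13).
  S_0 = Σ v_i r_i = 6·10 + 4·11 + 9·7 + 11·7 + 9·3 = 271 ≡ 11.
  S_1 = Σ v_i α_i r_i = 6·3·10 + 4·12·11 + 9·2·7 + 11·6·7 + 9·5·3 = 1431 ≡ 1.
  α_i^2 mod 13 = [9, 1, 4, 10, 12].
  S_2 = Σ v_i α_i^2 r_i = 6·9·10 + 4·1·11 + 9·4·7 + 11·10·7 + 9·12·3 = 1930 ≡ 6.
  S = (11, 1, 6) ≠ 0, so r is not a codeword (an error is present).
Step 3: locate the error. For a single error e at position i, S_ℓ = v_i·e·α_i^ℓ, so α_err = S_1/S_0.
  S_0^{−1} = 11^{−1} = 6 (mod 13), so α_err = 1·6 = 6 ≡ 6 = α_4. Error position i = 4.
  Consistency check: S_2/S_1 = 6·1 = 6 ≡ 6 = α_err ✓ (single-error assumption holds).
Step 4: error magnitude e = S_0/v_4 = S_0·∏_{j≠4}(α_4 − α_j) = 11·6 = 66 ≡ 1 (mod 13).
Step 5: correct position 4: c_4 = r_4 − e = 7 − 1 ≡ 6 (mod 13). Hence c = [10, 11, 7, 6, 3].
  Check: interpolating c through the α_i gives m(x) = 1 + 3·x (degree < 2) with m(α_i) = c_i for every i, so c is indeed a codeword.


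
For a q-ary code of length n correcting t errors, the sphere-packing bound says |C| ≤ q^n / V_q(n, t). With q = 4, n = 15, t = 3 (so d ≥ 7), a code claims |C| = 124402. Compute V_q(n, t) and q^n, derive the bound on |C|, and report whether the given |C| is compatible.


V_q(n, t) = 13276, q^n = 1073741824, Hamming bound = 80878, |C| = 124402 > bound (violated).

Step 1: Compute V_q(n, t) = Σ_{j=0}^3 C(n, j) (q−1)^j.
  j = 0: C(15,0)·(3)^0 = 1·1 = 1.
  j = 1: C(15,1)·(3)^1 = 15·3 = 45.
  j = 2: C(15,2)·(3)^2 = 105·9 = 945.
  j = 3: C(15,3)·(3)^3 = 455·27 = 12285.
  V_q(n, t) = 1 + 45 + 945 + 12285 = 13276.
Step 2: q^n = 4^15 = 1073741824.
Step 3: Hamming bound ⌊q^n / V_q(n,t)⌋ = ⌊1073741824/13276⌋ = 80878.
Step 4: Compare |C| = 124402 to 80878: violated.
The claimed |C| lies above the Hamming bound, so no 4-ary code of length 15 with d ≥ 7 can have 124402 codewords.


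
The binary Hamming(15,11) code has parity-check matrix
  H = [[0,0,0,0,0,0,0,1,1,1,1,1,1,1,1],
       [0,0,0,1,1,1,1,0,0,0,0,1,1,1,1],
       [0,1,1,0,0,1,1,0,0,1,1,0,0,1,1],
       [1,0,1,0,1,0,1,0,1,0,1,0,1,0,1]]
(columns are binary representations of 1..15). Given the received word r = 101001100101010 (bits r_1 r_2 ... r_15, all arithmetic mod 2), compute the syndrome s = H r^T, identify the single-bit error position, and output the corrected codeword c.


s = (1, 0, 1, 1)^T, error position = 11, corrected codeword c = 101001100111010

Compute s = H r^T mod 2 one row at a time:
  s_1 = 0 + 0 + 1 + 0 + 1 + 0 + 1 + 0 = 3 ≡ 1 (mod 2).
  s_2 = 0 + 0 + 1 + 1 + 1 + 0 + 1 + 0 = 4 ≡ 0 (mod 2).
  s_3 = 0 + 1 + 1 + 1 + 1 + 0 + 1 + 0 = 5 ≡ 1 (mod 2).
  s_4 = 1 + 1 + 0 + 1 + 0 + 0 + 0 + 0 = 3 ≡ 1 (mod 2).
s = (1, 0, 1, 1)^T — this equals column 11 of H (binary 1011), so error is at position 11.
Correct: flip bit 11 of r = 101001100101010 to get c = 101001100111010.


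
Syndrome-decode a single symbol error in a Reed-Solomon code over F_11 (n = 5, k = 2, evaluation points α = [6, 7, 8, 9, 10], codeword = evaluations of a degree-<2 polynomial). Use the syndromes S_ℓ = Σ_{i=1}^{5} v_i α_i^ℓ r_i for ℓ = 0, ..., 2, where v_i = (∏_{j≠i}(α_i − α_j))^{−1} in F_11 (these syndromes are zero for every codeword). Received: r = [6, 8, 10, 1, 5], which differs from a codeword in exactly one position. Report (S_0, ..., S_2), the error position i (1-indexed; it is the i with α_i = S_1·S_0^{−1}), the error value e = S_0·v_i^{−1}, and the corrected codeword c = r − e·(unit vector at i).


S = (1, 10, 1), error at position 5, error magnitude e = 2, c = [6, 8, 10, 1, 3].

Step 1: column multipliers v_i = (∏_{j≠i}(α_i − α_j))^{−1} mod 11.
  i = 1 (α = 6): (6−7)(6−8)(6−9)(6−10) = (−1)·(−2)·(−3)·(−4) = 24 ≡ 2, so v_1 = 2^{−1} = 6 (mod 11).
  i = 2 (α = 7): (7−6)(7−8)(7−9)(7−10) = 1·(−1)·(−2)·(−3) = −6 ≡ 5, so v_2 = 5^{−1} = 9 (mod 11).
  i = 3 (α = 8): (8−6)(8−7)(8−9)(8−10) = 2·1·(−1)·(−2) = 4 ≡ 4, so v_3 = 4^{−1} = 3 (mod 11).
  i = 4 (α = 9): (9−6)(9−7)(9−8)(9−10) = 3·2·1·(−1) = −6 ≡ 5, so v_4 = 5^{−1} = 9 (mod 11).
  i = 5 (α = 10): (10−6)(10−7)(10−8)(10−9) = 4·3·2·1 = 24 ≡ 2, so v_5 = 2^{−1} = 6 (mod 11).
  v = [6, 9, 3, 9, 6].
Step 2: syndromes of r = [6, 8, 10, 1, 5] (all sums mod 11).
  S_0 = Σ v_i r_i = 6·6 + 9·8 + 3·10 + 9·1 + 6·5 = 177 ≡ 1.
  S_1 = Σ v_i α_i r_i = 6·6·6 + 9·7·8 + 3·8·10 + 9·9·1 + 6·10·5 = 1341 ≡ 10.
  α_i^2 mod 11 = [3, 5, 9, 4, 1].
  S_2 = Σ v_i α_i^2 r_i = 6·3·6 + 9·5·8 + 3·9·10 + 9·4·1 + 6·1·5 = 804 ≡ 1.
  S = (1, 10, 1) ≠ 0, so r is not a codeword (an error is present).
Step 3: locate the error. For a single error e at position i, S_ℓ = v_i·e·α_i^ℓ, so α_err = S_1/S_0.
  S_0^{−1} = 1^{−1} = 1 (mod 11), so α_err = 10·1 = 10 ≡ 10 = α_5. Error position i = 5.
  Consistency check: S_2/S_1 = 1·10 = 10 ≡ 10 = α_err ✓ (single-error assumption holds).
Step 4: error magnitude e = S_0/v_5 = S_0·∏_{j≠5}(α_5 − α_j) = 1·2 = 2 ≡ 2 (mod 11).
Step 5: correct position 5: c_5 = r_5 − e = 5 − 2 ≡ 3 (mod 11). Hence c = [6, 8, 10, 1, 3].
  Check: interpolating c through the α_i gives m(x) = 5 + 2·x (degree < 2) with m(α_i) = c_i for every i, so c is indeed a codeword.


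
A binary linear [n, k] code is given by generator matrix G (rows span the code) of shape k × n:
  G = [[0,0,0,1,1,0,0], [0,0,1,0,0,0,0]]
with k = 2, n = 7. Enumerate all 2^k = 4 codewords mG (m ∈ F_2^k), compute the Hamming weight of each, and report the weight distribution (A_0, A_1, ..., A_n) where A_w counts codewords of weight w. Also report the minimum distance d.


Weight distribution: A_0 = 1, A_1 = 1, A_2 = 1, A_3 = 1. Minimum distance d = 1.

Enumerate all 2^2 = 4 messages m ∈ F_2^2.
For each, compute codeword c = mG in F_2^7, then tally its weight.
  m = 00 → c = 0000000, weight = 0.
  m = 10 → c = 0001100, weight = 2.
  m = 01 → c = 0010000, weight = 1.
  m = 11 → c = 0011100, weight = 3.
Tally weights:
  weight 0: 1 codewords.
  weight 1: 1 codewords.
  weight 2: 1 codewords.
  weight 3: 1 codewords.
Minimum distance d = smallest w > 0 with A_w > 0 = 1.
Sanity: Σ A_w = 4 = 2^2 = 4 ✓.


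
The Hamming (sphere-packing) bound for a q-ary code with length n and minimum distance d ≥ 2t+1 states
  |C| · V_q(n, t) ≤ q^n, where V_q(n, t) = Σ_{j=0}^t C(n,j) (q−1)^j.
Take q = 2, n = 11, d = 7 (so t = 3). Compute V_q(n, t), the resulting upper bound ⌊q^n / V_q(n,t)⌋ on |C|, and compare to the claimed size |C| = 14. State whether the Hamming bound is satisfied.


V_q(n, t) = 232, q^n = 2048, Hamming bound = 8, |C| = 14 > bound (violated).

Step 1: Compute V_q(n, t) = Σ_{j=0}^3 C(n, j) (q−1)^j.
  j = 0: C(11,0)·(1)^0 = 1·1 = 1.
  j = 1: C(11,1)·(1)^1 = 11·1 = 11.
  j = 2: C(11,2)·(1)^2 = 55·1 = 55.
  j = 3: C(11,3)·(1)^3 = 165·1 = 165.
  V_q(n, t) = 1 + 11 + 55 + 165 = 232.
Step 2: q^n = 2^11 = 2048.
Step 3: Hamming bound ⌊q^n / V_q(n,t)⌋ = ⌊2048/232⌋ = 8.
Step 4: Compare |C| = 14 to 8: violated.
The claimed |C| lies above the Hamming bound, so no 2-ary code of length 11 with d ≥ 7 can have 14 codewords.


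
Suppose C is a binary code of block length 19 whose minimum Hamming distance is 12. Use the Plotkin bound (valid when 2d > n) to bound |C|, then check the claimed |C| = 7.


Plotkin bound M ≤ 4; given |C| = 7 > bound (violated).

Check applicability: 2d = 24, n = 19.
2d − n = 5 > 0, so Plotkin applies.
Compute d/(2d−n) = 12/5 ≈ 2.4000.
⌊d/(2d−n)⌋ = 2.
Plotkin bound: M ≤ 2·2 = 4.
Given |C| = 7, check: VIOLATED.
This |C| is above the Plotkin bound, so no binary code with n = 19, d = 12 and 7 codewords exists.


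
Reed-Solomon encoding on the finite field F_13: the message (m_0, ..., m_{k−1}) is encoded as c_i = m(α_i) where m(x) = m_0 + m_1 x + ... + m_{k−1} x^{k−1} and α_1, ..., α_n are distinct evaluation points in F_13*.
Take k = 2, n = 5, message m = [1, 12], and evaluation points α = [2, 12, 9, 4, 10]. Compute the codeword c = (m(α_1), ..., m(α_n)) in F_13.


c = [12, 2, 5, 10, 4]

Message polynomial: m(x) = 1 + 12·x (mod 13).
For each evaluation point α_i, compute m(α_i) mod 13:
  α_1 = 2: Horner steps 12 → 12, so m(2) = 12.
  α_2 = 12: Horner steps 12 → 2, so m(12) = 2.
  α_3 = 9: Horner steps 12 → 5, so m(9) = 5.
  α_4 = 4: Horner steps 12 → 10, so m(4) = 10.
  α_5 = 10: Horner steps 12 → 4, so m(10) = 4.
Codeword c = [12, 2, 5, 10, 4] ∈ F_13^5.


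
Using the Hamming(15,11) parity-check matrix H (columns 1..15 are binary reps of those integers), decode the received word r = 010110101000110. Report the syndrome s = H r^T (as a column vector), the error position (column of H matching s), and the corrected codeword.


s = (1, 1, 1, 0)^T, error position = 14, corrected codeword c = 010110101000100

Compute s = H r^T mod 2 one row at a time:
  s_1 = 0 + 1 + 0 + 0 + 0 + 1 + 1 + 0 = 3 ≡ 1 (mod 2).
  s_2 = 1 + 1 + 0 + 1 + 0 + 1 + 1 + 0 = 5 ≡ 1 (mod 2).
  s_3 = 1 + 0 + 0 + 1 + 0 + 0 + 1 + 0 = 3 ≡ 1 (mod 2).
  s_4 = 0 + 0 + 1 + 1 + 1 + 0 + 1 + 0 = 4 ≡ 0 (mod 2).
s = (1, 1, 1, 0)^T — this equals column 14 of H (binary 1110), so error is at position 14.
Correct: flip bit 14 of r = 010110101000110 to get c = 010110101000100.


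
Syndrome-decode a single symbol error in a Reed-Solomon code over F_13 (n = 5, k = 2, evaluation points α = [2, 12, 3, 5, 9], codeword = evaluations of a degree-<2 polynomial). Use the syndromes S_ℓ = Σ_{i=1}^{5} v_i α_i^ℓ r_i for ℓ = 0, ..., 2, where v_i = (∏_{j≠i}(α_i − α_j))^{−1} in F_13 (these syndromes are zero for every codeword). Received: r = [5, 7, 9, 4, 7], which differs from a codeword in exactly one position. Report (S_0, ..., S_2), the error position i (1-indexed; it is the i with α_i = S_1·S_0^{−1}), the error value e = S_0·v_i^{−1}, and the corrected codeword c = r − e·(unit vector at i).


S = (8, 5, 8), error at position 2, error magnitude e = 1, c = [5, 6, 9, 4, 7].

Step 1: column multipliers v_i = (∏_{j≠i}(α_i − α_j))^{−1} mod 13.
  i = 1 (α = 2): (2−12)(2−3)(2−5)(2−9) = (−10)·(−1)·(−3)·(−7) = 210 ≡ 2, so v_1 = 2^{−1} = 7 (mod 13).
  i = 2 (α = 12): (12−2)(12−3)(12−5)(12−9) = 10·9·7·3 = 1890 ≡ 5, so v_2 = 5^{−1} = 8 (mod 13).
  i = 3 (α = 3): (3−2)(3−12)(3−5)(3−9) = 1·(−9)·(−2)·(−6) = −108 ≡ 9, so v_3 = 9^{−1} = 3 (mod 13).
  i = 4 (α = 5): (5−2)(5−12)(5−3)(5−9) = 3·(−7)·2·(−4) = 168 ≡ 12, so v_4 = 12^{−1} = 12 (mod 13).
  i = 5 (α = 9): (9−2)(9−12)(9−3)(9−5) = 7·(−3)·6·4 = −504 ≡ 3, so v_5 = 3^{−1} = 9 (mod 13).
  v = [7, 8, 3, 12, 9].
Step 2: syndromes of r = [5, 7, 9, 4, 7] (all sums mod 13).
  S_0 = Σ v_i r_i = 7·5 + 8·7 + 3·9 + 12·4 + 9·7 = 229 ≡ 8.
  S_1 = Σ v_i α_i r_i = 7·2·5 + 8·12·7 + 3·3·9 + 12·5·4 + 9·9·7 = 1630 ≡ 5.
  α_i^2 mod 13 = [4, 1, 9, 12, 3].
  S_2 = Σ v_i α_i^2 r_i = 7·4·5 + 8·1·7 + 3·9·9 + 12·12·4 + 9·3·7 = 1204 ≡ 8.
  S = (8, 5, 8) ≠ 0, so r is not a codeword (an error is present).
Step 3: locate the error. For a single error e at position i, S_ℓ = v_i·e·α_i^ℓ, so α_err = S_1/S_0.
  S_0^{−1} = 8^{−1} = 5 (mod 13), so α_err = 5·5 = 25 ≡ 12 = α_2. Error position i = 2.
  Consistency check: S_2/S_1 = 8·8 = 64 ≡ 12 = α_err ✓ (single-error assumption holds).
Step 4: error magnitude e = S_0/v_2 = S_0·∏_{j≠2}(α_2 − α_j) = 8·5 = 40 ≡ 1 (mod 13).
Step 5: correct position 2: c_2 = r_2 − e = 7 − 1 ≡ 6 (mod 13). Hence c = [5, 6, 9, 4, 7].
  Check: interpolating c through the α_i gives m(x) = 10 + 4·x (degree < 2) with m(α_i) = c_i for every i, so c is indeed a codeword.
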